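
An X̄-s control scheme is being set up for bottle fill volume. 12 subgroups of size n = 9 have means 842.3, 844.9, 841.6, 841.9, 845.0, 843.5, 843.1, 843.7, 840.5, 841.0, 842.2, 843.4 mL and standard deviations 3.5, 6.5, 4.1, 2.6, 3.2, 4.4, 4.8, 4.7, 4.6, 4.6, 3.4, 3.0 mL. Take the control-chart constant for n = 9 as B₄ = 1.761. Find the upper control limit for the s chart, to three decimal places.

s̄ = (3.5 + 6.5 + 4.1 + 2.6 + 3.2 + 4.4 + 4.8 + 4.7 + 4.6 + 4.6 + 3.4 + 3.0) / 12 = 4.1167
UCL_s = B₄·s̄ = 1.761 × 4.1167 = 7.2494

7.249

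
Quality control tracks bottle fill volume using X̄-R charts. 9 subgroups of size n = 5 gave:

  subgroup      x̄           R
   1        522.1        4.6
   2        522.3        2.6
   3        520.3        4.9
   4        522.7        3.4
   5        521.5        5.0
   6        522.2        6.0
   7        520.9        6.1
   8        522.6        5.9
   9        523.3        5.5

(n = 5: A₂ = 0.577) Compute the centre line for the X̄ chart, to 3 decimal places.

X̄̄ = (522.1 + 522.3 + 520.3 + 522.7 + 521.5 + 522.2 + 520.9 + 522.6 + 523.3) / 9 = 4697.9000 / 9 = 521.9889
CL = X̄̄ = 521.9889

521.989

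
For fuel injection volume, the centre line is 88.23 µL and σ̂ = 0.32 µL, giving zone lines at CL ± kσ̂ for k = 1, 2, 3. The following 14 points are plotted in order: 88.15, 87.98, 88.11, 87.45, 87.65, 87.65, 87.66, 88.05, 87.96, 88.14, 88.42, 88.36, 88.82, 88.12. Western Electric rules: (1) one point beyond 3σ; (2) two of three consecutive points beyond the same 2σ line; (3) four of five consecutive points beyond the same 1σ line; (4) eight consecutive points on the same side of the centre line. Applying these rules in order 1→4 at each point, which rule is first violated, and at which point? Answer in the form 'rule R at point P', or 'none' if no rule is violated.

Zone of each point (C = within 1σ̂, B = 1σ̂–2σ̂, A = 2σ̂–3σ̂, * = beyond 3σ̂; sign = side of CL): 1:-C, 2:-C, 3:-C, 4:-A, 5:-B, 6:-B, 7:-B, 8:-C, 9:-C, 10:-C, 11:+C, 12:+C, 13:+B, 14:-C
Rule 3 (four of five consecutive points beyond the same 1σ limit) is satisfied at point 7.

rule 3 at point 7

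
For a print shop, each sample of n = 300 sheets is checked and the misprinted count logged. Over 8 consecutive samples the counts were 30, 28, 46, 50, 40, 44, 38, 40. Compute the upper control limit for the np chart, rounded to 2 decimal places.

57.07

p̄ = Σdᵢ / (k·n) = 316 / (8 × 300) = 0.13167
UCL = np̄ + 3·√(np̄(1−p̄)) = 39.5000 + 3 × √(39.5000×0.86833) = 39.5000 + 3 × 5.8565 = 57.0696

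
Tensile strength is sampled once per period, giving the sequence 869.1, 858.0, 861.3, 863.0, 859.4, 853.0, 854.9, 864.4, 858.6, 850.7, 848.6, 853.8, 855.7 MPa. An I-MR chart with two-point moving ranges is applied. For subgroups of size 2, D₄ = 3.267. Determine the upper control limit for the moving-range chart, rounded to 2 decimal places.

16.44

Moving ranges: 11.1, 3.3, 1.7, 3.6, 6.4, 1.9, 9.5, 5.8, 7.9, 2.1, 5.2, 1.9; M̄R̄ = 60.4000 / 12 = 5.0333
UCL_MR = D₄·M̄R̄ = 3.267 × 5.0333 = 16.4439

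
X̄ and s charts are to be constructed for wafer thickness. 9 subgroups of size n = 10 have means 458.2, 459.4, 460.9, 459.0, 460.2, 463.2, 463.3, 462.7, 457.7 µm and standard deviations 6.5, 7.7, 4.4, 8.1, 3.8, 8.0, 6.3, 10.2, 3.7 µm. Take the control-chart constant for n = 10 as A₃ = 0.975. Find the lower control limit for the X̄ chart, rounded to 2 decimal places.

454.15

X̄̄ = (458.2 + 459.4 + 460.9 + 459.0 + 460.2 + 463.2 + 463.3 + 462.7 + 457.7) / 9 = 460.5111
s̄ = (6.5 + 7.7 + 4.4 + 8.1 + 3.8 + 8.0 + 6.3 + 10.2 + 3.7) / 9 = 6.5222
LCL = X̄̄ − A₃·s̄ = 460.5111 − 0.975 × 6.5222 = 454.1519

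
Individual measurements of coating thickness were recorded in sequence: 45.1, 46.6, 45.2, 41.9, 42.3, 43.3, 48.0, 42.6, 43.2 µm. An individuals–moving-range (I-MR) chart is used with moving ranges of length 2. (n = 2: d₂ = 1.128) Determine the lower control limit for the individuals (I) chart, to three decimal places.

38.161

X̄ = (45.1 + 46.6 + 45.2 + 41.9 + 42.3 + 43.3 + 48.0 + 42.6 + 43.2) / 9 = 44.2444
Moving ranges: 1.5, 1.4, 3.3, 0.4, 1.0, 4.7, 5.4, 0.6; M̄R̄ = 18.3000 / 8 = 2.2875
LCL = X̄ − 3·M̄R̄/d₂ = 44.2444 − 3 × 2.2875 / 1.128 = 38.1607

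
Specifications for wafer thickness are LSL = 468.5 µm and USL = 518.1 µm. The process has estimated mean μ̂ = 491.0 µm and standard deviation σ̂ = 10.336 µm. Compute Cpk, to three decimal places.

0.726

Cpu = (USL − μ̂) / (3σ̂) = (518.1 − 491.0) / (3 × 10.336) = 0.8740; Cpl = (μ̂ − LSL) / (3σ̂) = (491.0 − 468.5) / (3 × 10.336) = 0.7256; Cpk = min(Cpu, Cpl) = 0.7256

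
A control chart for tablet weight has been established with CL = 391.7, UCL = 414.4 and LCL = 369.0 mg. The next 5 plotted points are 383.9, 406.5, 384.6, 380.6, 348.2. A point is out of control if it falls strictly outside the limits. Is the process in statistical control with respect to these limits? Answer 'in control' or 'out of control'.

out of control

Compare each point to [369.0, 414.4]: sample 5 = 348.2 < LCL.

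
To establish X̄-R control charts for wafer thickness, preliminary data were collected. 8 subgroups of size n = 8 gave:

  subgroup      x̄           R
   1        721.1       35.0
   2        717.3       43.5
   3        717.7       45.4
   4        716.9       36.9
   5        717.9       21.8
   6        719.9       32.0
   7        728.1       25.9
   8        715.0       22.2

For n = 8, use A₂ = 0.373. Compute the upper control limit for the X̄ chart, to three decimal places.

731.486

X̄̄ = (721.1 + 717.3 + 717.7 + 716.9 + 717.9 + 719.9 + 728.1 + 715.0) / 8 = 5753.9000 / 8 = 719.2375
R̄ = (35.0 + 43.5 + 45.4 + 36.9 + 21.8 + 32.0 + 25.9 + 22.2) / 8 = 262.7000 / 8 = 32.8375
UCL = X̄̄ + A₂·R̄ = 719.2375 + 0.373 × 32.8375 = 731.4859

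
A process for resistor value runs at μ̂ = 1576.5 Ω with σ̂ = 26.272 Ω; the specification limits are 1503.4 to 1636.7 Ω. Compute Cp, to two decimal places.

0.85

Cp = (USL − LSL) / (6σ̂) = (1636.7 − 1503.4) / (6 × 26.272) = 133.3000 / 157.6320 = 0.8456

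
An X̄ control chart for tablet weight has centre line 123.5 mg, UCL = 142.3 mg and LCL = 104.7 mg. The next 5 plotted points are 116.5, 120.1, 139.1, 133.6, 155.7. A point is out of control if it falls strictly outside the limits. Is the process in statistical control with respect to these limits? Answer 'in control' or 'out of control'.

Compare each point to [104.7, 142.3]: sample 5 = 155.7 > UCL.

out of control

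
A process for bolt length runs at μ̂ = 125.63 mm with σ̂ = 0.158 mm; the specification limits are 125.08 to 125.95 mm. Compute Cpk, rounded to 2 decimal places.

0.68

Cpu = (USL − μ̂) / (3σ̂) = (125.95 − 125.63) / (3 × 0.158) = 0.6751; Cpl = (μ̂ − LSL) / (3σ̂) = (125.63 − 125.08) / (3 × 0.158) = 1.1603; Cpk = min(Cpu, Cpl) = 0.6751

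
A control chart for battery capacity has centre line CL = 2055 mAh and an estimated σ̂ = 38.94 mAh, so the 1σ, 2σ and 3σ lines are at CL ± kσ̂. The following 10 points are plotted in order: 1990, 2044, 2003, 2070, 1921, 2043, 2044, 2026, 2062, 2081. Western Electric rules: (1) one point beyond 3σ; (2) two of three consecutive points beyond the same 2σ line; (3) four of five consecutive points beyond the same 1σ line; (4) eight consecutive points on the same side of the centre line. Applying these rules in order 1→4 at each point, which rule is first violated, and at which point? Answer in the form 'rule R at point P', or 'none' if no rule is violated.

Zone of each point (C = within 1σ̂, B = 1σ̂–2σ̂, A = 2σ̂–3σ̂, * = beyond 3σ̂; sign = side of CL): 1:-B, 2:-C, 3:-B, 4:+C, 5:-*, 6:-C, 7:-C, 8:-C, 9:+C, 10:+C
Rule 1 (one point beyond the 3σ limits) is satisfied at point 5.

rule 1 at point 5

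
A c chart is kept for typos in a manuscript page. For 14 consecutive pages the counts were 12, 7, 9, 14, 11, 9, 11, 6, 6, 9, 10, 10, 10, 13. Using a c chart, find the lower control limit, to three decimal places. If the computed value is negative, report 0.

c̄ = (12 + 7 + 9 + 14 + 11 + 9 + 11 + 6 + 6 + 9 + 10 + 10 + 10 + 13) / 14 = 137 / 14 = 9.7857
LCL = c̄ − 3√c̄ = 9.7857 − 3 × 3.1282 = 0.4011

0.401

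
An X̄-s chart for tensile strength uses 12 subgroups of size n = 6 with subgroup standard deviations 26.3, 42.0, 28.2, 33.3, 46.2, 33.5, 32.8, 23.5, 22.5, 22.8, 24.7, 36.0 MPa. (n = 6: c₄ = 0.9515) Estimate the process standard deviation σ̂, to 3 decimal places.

32.563

s̄ = (26.3 + 42.0 + 28.2 + 33.3 + 46.2 + 33.5 + 32.8 + 23.5 + 22.5 + 22.8 + 24.7 + 36.0) / 12 = 30.9833
σ̂ = s̄ / c₄ = 30.9833 / 0.9515 = 32.5626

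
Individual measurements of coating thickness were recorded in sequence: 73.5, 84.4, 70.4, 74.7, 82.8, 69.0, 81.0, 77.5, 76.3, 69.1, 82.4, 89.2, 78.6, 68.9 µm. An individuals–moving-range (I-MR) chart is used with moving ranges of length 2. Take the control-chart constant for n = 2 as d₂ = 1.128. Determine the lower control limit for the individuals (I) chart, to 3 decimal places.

53.377

X̄ = (73.5 + 84.4 + 70.4 + 74.7 + 82.8 + 69.0 + 81.0 + 77.5 + 76.3 + 69.1 + 82.4 + 89.2 + 78.6 + 68.9) / 14 = 76.9857
Moving ranges: 10.9, 14.0, 4.3, 8.1, 13.8, 12.0, 3.5, 1.2, 7.2, 13.3, 6.8, 10.6, 9.7; M̄R̄ = 115.4000 / 13 = 8.8769
LCL = X̄ − 3·M̄R̄/d₂ = 76.9857 − 3 × 8.8769 / 1.128 = 53.3769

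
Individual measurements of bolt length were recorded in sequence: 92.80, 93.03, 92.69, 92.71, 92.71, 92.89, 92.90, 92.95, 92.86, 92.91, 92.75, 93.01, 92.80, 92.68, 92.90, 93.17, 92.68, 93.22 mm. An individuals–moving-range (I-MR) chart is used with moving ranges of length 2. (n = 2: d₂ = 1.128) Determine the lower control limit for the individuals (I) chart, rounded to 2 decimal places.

92.36

X̄ = (92.80 + 93.03 + 92.69 + 92.71 + 92.71 + 92.89 + 92.90 + 92.95 + 92.86 + 92.91 + 92.75 + 93.01 + 92.80 + 92.68 + 92.90 + 93.17 + 92.68 + 93.22) / 18 = 92.8700
Moving ranges: 0.23, 0.34, 0.02, 0.00, 0.18, 0.01, 0.05, 0.09, 0.05, 0.16, 0.26, 0.21, 0.12, 0.22, 0.27, 0.49, 0.54; M̄R̄ = 3.2400 / 17 = 0.1906
LCL = X̄ − 3·M̄R̄/d₂ = 92.8700 − 3 × 0.1906 / 1.128 = 92.3631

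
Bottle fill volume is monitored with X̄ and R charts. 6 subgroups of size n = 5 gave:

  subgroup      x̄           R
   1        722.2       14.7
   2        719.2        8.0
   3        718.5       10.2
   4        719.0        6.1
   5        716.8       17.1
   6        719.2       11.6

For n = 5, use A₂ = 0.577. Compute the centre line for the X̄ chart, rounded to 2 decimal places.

719.15

X̄̄ = (722.2 + 719.2 + 718.5 + 719.0 + 716.8 + 719.2) / 6 = 4314.9000 / 6 = 719.1500
CL = X̄̄ = 719.1500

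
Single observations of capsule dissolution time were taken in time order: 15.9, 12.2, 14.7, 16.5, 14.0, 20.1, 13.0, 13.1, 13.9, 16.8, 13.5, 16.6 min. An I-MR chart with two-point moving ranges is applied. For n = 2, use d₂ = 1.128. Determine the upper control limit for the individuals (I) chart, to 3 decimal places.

X̄ = (15.9 + 12.2 + 14.7 + 16.5 + 14.0 + 20.1 + 13.0 + 13.1 + 13.9 + 16.8 + 13.5 + 16.6) / 12 = 15.0250
Moving ranges: 3.7, 2.5, 1.8, 2.5, 6.1, 7.1, 0.1, 0.8, 2.9, 3.3, 3.1; M̄R̄ = 33.9000 / 11 = 3.0818
UCL = X̄ + 3·M̄R̄/d₂ = 15.0250 + 3 × 3.0818 / 1.128 = 23.2213

23.221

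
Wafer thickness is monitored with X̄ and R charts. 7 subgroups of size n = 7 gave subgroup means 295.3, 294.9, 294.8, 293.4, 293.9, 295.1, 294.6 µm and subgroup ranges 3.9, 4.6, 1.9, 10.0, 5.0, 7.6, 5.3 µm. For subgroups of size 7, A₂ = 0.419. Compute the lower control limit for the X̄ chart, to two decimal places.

292.28

X̄̄ = (295.3 + 294.9 + 294.8 + 293.4 + 293.9 + 295.1 + 294.6) / 7 = 2062.0000 / 7 = 294.5714
R̄ = (3.9 + 4.6 + 1.9 + 10.0 + 5.0 + 7.6 + 5.3) / 7 = 38.3000 / 7 = 5.4714
LCL = X̄̄ − A₂·R̄ = 294.5714 − 0.419 × 5.4714 = 292.2789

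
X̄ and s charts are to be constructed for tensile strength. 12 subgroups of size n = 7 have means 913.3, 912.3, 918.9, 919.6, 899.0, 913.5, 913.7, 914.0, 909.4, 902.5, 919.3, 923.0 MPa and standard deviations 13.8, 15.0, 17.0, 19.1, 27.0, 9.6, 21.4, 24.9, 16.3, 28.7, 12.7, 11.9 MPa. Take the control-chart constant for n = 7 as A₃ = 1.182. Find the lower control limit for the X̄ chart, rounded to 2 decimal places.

X̄̄ = (913.3 + 912.3 + 918.9 + 919.6 + 899.0 + 913.5 + 913.7 + 914.0 + 909.4 + 902.5 + 919.3 + 923.0) / 12 = 913.2083
s̄ = (13.8 + 15.0 + 17.0 + 19.1 + 27.0 + 9.6 + 21.4 + 24.9 + 16.3 + 28.7 + 12.7 + 11.9) / 12 = 18.1167
LCL = X̄̄ − A₃·s̄ = 913.2083 − 1.182 × 18.1167 = 891.7944

891.79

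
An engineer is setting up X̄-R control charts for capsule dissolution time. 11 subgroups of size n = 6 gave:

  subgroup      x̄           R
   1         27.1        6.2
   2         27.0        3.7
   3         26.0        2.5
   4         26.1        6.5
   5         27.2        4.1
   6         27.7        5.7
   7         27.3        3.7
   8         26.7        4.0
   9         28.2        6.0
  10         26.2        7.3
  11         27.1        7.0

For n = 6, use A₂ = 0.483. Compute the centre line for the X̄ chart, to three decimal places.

X̄̄ = (27.1 + 27.0 + 26.0 + 26.1 + 27.2 + 27.7 + 27.3 + 26.7 + 28.2 + 26.2 + 27.1) / 11 = 296.6000 / 11 = 26.9636
CL = X̄̄ = 26.9636

26.964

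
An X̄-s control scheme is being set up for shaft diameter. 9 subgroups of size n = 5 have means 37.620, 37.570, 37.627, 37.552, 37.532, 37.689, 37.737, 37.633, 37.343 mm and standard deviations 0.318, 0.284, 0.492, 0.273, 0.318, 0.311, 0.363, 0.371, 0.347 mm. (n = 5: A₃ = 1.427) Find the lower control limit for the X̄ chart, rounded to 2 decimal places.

37.10

X̄̄ = (37.620 + 37.570 + 37.627 + 37.552 + 37.532 + 37.689 + 37.737 + 37.633 + 37.343) / 9 = 37.5892
s̄ = (0.318 + 0.284 + 0.492 + 0.273 + 0.318 + 0.311 + 0.363 + 0.371 + 0.347) / 9 = 0.3419
LCL = X̄̄ − A₃·s̄ = 37.5892 − 1.427 × 0.3419 = 37.1013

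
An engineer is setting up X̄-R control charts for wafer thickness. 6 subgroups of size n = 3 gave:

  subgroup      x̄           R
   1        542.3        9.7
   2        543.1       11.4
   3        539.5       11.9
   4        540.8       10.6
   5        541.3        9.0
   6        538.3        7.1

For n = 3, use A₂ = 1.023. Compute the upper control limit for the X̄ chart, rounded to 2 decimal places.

X̄̄ = (542.3 + 543.1 + 539.5 + 540.8 + 541.3 + 538.3) / 6 = 3245.3000 / 6 = 540.8833
R̄ = (9.7 + 11.4 + 11.9 + 10.6 + 9.0 + 7.1) / 6 = 59.7000 / 6 = 9.9500
UCL = X̄̄ + A₂·R̄ = 540.8833 + 1.023 × 9.9500 = 551.0622

551.06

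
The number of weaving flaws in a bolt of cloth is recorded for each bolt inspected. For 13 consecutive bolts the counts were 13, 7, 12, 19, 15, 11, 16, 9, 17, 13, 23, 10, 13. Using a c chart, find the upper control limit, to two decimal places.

24.79

c̄ = (13 + 7 + 12 + 19 + 15 + 11 + 16 + 9 + 17 + 13 + 23 + 10 + 13) / 13 = 178 / 13 = 13.6923
UCL = c̄ + 3√c̄ = 13.6923 + 3 × √13.6923 = 13.6923 + 3 × 3.7003 = 24.7932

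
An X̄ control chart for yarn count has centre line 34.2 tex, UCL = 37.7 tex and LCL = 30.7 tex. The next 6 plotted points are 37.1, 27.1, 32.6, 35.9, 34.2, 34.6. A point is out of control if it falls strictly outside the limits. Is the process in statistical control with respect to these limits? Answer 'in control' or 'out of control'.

out of control

Compare each point to [30.7, 37.7]: sample 2 = 27.1 < LCL.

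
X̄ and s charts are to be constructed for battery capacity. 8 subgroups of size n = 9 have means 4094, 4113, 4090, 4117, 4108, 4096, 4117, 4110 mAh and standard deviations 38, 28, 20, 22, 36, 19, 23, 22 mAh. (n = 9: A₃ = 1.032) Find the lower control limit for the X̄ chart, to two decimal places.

X̄̄ = (4094 + 4113 + 4090 + 4117 + 4108 + 4096 + 4117 + 4110) / 8 = 4105.6250
s̄ = (38 + 28 + 20 + 22 + 36 + 19 + 23 + 22) / 8 = 26.0000
LCL = X̄̄ − A₃·s̄ = 4105.6250 − 1.032 × 26.0000 = 4078.7930

4078.79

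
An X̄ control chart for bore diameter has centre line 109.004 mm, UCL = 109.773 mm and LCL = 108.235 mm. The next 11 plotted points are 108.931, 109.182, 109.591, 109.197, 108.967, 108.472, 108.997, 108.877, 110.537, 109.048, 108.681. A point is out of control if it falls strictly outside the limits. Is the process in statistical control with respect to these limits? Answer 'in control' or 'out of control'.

Compare each point to [108.235, 109.773]: sample 9 = 110.537 > UCL.

out of control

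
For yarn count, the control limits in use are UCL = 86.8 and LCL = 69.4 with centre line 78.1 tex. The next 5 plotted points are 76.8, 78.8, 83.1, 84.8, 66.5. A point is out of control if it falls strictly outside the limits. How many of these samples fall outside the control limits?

1

Compare each point to [69.4, 86.8]: sample 5 = 66.5 < LCL.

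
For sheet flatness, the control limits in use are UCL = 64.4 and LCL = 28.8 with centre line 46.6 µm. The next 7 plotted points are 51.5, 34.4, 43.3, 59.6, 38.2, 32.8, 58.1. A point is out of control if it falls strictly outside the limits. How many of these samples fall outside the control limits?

All 7 points lie within [28.8, 64.4].

0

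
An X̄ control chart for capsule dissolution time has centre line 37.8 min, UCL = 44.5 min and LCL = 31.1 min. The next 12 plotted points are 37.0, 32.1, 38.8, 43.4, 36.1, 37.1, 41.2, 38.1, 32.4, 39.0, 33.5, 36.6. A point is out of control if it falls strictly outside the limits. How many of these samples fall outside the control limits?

0

All 12 points lie within [31.1, 44.5].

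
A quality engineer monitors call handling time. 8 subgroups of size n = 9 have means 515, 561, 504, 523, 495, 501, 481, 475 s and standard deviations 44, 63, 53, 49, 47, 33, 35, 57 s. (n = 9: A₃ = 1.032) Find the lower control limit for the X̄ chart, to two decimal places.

X̄̄ = (515 + 561 + 504 + 523 + 495 + 501 + 481 + 475) / 8 = 506.8750
s̄ = (44 + 63 + 53 + 49 + 47 + 33 + 35 + 57) / 8 = 47.6250
LCL = X̄̄ − A₃·s̄ = 506.8750 − 1.032 × 47.6250 = 457.7260

457.73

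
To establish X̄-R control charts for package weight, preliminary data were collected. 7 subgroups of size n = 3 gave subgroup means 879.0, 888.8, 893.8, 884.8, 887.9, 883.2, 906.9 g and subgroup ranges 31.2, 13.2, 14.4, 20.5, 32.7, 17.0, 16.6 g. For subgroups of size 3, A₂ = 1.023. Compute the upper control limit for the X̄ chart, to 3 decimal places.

X̄̄ = (879.0 + 888.8 + 893.8 + 884.8 + 887.9 + 883.2 + 906.9) / 7 = 6224.4000 / 7 = 889.2000
R̄ = (31.2 + 13.2 + 14.4 + 20.5 + 32.7 + 17.0 + 16.6) / 7 = 145.6000 / 7 = 20.8000
UCL = X̄̄ + A₂·R̄ = 889.2000 + 1.023 × 20.8000 = 910.4784

910.478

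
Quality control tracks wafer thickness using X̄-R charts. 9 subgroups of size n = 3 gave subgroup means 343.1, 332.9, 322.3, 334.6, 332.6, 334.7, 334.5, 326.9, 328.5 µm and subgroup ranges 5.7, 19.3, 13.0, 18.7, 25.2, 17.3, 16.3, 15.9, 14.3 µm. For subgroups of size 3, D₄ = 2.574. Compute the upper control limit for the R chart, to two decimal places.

R̄ = (5.7 + 19.3 + 13.0 + 18.7 + 25.2 + 17.3 + 16.3 + 15.9 + 14.3) / 9 = 145.7000 / 9 = 16.1889
UCL_R = D₄·R̄ = 2.574 × 16.1889 = 41.6702

41.67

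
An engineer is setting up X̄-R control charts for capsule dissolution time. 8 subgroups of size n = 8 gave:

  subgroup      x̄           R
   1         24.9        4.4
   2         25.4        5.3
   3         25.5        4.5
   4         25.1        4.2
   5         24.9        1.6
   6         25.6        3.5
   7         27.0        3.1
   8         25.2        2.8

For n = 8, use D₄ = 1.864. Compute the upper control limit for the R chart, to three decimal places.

6.850

R̄ = (4.4 + 5.3 + 4.5 + 4.2 + 1.6 + 3.5 + 3.1 + 2.8) / 8 = 29.4000 / 8 = 3.6750
UCL_R = D₄·R̄ = 1.864 × 3.6750 = 6.8502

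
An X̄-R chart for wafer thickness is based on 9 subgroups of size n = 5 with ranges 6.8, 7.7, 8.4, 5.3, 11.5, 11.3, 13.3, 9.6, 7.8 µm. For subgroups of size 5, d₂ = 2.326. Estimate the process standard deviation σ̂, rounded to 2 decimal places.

3.90

R̄ = (6.8 + 7.7 + 8.4 + 5.3 + 11.5 + 11.3 + 13.3 + 9.6 + 7.8) / 9 = 9.0778
σ̂ = R̄ / d₂ = 9.0778 / 2.326 = 3.9027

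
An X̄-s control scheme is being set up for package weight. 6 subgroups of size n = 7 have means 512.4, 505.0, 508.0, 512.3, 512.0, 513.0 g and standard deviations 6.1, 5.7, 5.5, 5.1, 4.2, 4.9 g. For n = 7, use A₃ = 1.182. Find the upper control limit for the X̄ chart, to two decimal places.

516.66

X̄̄ = (512.4 + 505.0 + 508.0 + 512.3 + 512.0 + 513.0) / 6 = 510.4500
s̄ = (6.1 + 5.7 + 5.5 + 5.1 + 4.2 + 4.9) / 6 = 5.2500
UCL = X̄̄ + A₃·s̄ = 510.4500 + 1.182 × 5.2500 = 516.6555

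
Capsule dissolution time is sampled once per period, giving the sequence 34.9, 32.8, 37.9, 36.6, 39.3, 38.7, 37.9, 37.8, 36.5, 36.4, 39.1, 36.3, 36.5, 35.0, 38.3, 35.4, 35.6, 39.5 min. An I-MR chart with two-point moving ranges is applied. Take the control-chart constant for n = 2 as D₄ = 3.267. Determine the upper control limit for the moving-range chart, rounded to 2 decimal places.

6.07

Moving ranges: 2.1, 5.1, 1.3, 2.7, 0.6, 0.8, 0.1, 1.3, 0.1, 2.7, 2.8, 0.2, 1.5, 3.3, 2.9, 0.2, 3.9; M̄R̄ = 31.6000 / 17 = 1.8588
UCL_MR = D₄·M̄R̄ = 3.267 × 1.8588 = 6.0728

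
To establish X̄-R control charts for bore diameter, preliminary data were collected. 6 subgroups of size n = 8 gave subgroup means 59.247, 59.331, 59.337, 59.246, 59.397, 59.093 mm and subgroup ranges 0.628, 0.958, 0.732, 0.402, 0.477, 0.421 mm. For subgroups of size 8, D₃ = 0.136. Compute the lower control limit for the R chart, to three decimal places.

0.082

R̄ = (0.628 + 0.958 + 0.732 + 0.402 + 0.477 + 0.421) / 6 = 3.6180 / 6 = 0.6030
LCL_R = D₃·R̄ = 0.136 × 0.6030 = 0.0820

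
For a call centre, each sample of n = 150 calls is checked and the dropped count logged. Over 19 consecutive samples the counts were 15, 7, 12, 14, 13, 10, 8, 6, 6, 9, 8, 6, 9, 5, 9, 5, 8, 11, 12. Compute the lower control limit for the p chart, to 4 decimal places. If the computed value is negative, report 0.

p̄ = Σdᵢ / (k·n) = 173 / (19 × 150) = 0.06070
LCL = p̄ − 3·√(p̄(1−p̄)/n) = 0.06070 − 3 × 0.01950 = 0.00221

0.0022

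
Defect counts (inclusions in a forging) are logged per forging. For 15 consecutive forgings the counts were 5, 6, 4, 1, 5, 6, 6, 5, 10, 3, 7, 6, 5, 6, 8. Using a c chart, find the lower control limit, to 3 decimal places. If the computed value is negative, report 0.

c̄ = (5 + 6 + 4 + 1 + 5 + 6 + 6 + 5 + 10 + 3 + 7 + 6 + 5 + 6 + 8) / 15 = 83 / 15 = 5.5333
LCL = c̄ − 3√c̄ = 5.5333 − 3 × 2.3523 = -1.5236 → 0 (cannot be negative)

0.000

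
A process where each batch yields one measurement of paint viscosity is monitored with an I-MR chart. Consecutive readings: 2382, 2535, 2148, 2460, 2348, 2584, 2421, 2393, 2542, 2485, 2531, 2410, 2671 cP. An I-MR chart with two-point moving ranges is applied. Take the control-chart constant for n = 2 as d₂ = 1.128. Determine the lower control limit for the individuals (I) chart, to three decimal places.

X̄ = (2382 + 2535 + 2148 + 2460 + 2348 + 2584 + 2421 + 2393 + 2542 + 2485 + 2531 + 2410 + 2671) / 13 = 2454.6154
Moving ranges: 153, 387, 312, 112, 236, 163, 28, 149, 57, 46, 121, 261; M̄R̄ = 2025.0000 / 12 = 168.7500
LCL = X̄ − 3·M̄R̄/d₂ = 2454.6154 − 3 × 168.7500 / 1.128 = 2005.8122

2005.812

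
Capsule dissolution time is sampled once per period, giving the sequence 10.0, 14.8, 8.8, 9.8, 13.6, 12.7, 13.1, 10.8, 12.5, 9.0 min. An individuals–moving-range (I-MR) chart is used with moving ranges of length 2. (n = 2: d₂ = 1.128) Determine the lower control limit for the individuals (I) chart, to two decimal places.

X̄ = (10.0 + 14.8 + 8.8 + 9.8 + 13.6 + 12.7 + 13.1 + 10.8 + 12.5 + 9.0) / 10 = 11.5100
Moving ranges: 4.8, 6.0, 1.0, 3.8, 0.9, 0.4, 2.3, 1.7, 3.5; M̄R̄ = 24.4000 / 9 = 2.7111
LCL = X̄ − 3·M̄R̄/d₂ = 11.5100 − 3 × 2.7111 / 1.128 = 4.2996

4.30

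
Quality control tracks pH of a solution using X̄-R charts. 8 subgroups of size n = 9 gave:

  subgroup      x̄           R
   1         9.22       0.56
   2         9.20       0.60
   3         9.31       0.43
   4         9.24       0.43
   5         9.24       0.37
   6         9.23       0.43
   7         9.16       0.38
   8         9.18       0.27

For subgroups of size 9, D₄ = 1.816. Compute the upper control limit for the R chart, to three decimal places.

0.788

R̄ = (0.56 + 0.60 + 0.43 + 0.43 + 0.37 + 0.43 + 0.38 + 0.27) / 8 = 3.4700 / 8 = 0.4338
UCL_R = D₄·R̄ = 1.816 × 0.4338 = 0.7877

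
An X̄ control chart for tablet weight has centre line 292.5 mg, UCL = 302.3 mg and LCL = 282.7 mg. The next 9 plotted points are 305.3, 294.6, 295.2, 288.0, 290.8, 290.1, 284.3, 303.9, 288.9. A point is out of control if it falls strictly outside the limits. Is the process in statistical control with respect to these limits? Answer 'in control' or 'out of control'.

out of control

Compare each point to [282.7, 302.3]: sample 1 = 305.3 > UCL; sample 8 = 303.9 > UCL.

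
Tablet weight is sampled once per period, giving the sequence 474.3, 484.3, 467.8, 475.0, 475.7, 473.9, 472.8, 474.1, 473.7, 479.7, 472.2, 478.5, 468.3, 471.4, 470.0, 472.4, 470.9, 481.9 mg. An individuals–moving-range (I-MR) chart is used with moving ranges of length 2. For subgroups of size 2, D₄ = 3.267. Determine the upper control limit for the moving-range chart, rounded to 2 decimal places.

16.99

Moving ranges: 10.0, 16.5, 7.2, 0.7, 1.8, 1.1, 1.3, 0.4, 6.0, 7.5, 6.3, 10.2, 3.1, 1.4, 2.4, 1.5, 11.0; M̄R̄ = 88.4000 / 17 = 5.2000
UCL_MR = D₄·M̄R̄ = 3.267 × 5.2000 = 16.9884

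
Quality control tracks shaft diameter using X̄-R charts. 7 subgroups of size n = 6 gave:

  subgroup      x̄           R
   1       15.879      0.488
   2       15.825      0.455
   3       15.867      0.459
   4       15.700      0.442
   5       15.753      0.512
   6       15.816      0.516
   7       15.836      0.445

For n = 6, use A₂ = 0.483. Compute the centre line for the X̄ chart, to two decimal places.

X̄̄ = (15.879 + 15.825 + 15.867 + 15.700 + 15.753 + 15.816 + 15.836) / 7 = 110.6760 / 7 = 15.8109
CL = X̄̄ = 15.8109

15.81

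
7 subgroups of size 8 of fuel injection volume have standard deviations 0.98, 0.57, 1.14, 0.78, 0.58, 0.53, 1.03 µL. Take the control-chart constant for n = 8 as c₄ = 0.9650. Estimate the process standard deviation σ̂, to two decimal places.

0.83

s̄ = (0.98 + 0.57 + 1.14 + 0.78 + 0.58 + 0.53 + 1.03) / 7 = 0.8014
σ̂ = s̄ / c₄ = 0.8014 / 0.9650 = 0.8305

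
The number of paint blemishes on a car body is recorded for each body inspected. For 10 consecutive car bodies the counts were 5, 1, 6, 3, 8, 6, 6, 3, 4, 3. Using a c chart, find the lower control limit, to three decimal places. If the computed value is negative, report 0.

0.000

c̄ = (5 + 1 + 6 + 3 + 8 + 6 + 6 + 3 + 4 + 3) / 10 = 45 / 10 = 4.5000
LCL = c̄ − 3√c̄ = 4.5000 − 3 × 2.1213 = -1.8640 → 0 (cannot be negative)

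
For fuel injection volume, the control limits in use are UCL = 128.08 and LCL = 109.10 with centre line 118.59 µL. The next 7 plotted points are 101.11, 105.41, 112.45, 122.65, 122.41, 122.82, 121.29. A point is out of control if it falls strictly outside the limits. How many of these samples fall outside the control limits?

2

Compare each point to [109.10, 128.08]: sample 1 = 101.11 < LCL; sample 2 = 105.41 < LCL.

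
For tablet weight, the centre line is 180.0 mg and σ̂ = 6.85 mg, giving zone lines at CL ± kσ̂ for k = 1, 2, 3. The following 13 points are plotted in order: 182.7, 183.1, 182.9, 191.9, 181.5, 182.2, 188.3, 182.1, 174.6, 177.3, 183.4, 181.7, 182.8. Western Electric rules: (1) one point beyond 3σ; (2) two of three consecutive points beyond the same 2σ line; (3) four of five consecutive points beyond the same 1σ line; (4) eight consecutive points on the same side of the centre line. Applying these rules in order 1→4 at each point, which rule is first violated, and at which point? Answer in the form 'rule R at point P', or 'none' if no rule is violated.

rule 4 at point 8

Zone of each point (C = within 1σ̂, B = 1σ̂–2σ̂, A = 2σ̂–3σ̂, * = beyond 3σ̂; sign = side of CL): 1:+C, 2:+C, 3:+C, 4:+B, 5:+C, 6:+C, 7:+B, 8:+C, 9:-C, 10:-C, 11:+C, 12:+C, 13:+C
Rule 4 (eight consecutive points on the same side of the centre line) is satisfied at point 8.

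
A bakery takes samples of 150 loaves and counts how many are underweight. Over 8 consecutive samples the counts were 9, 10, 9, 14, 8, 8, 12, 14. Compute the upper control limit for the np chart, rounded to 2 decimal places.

p̄ = Σdᵢ / (k·n) = 84 / (8 × 150) = 0.07000
UCL = np̄ + 3·√(np̄(1−p̄)) = 10.5000 + 3 × √(10.5000×0.93000) = 10.5000 + 3 × 3.1249 = 19.8747

19.87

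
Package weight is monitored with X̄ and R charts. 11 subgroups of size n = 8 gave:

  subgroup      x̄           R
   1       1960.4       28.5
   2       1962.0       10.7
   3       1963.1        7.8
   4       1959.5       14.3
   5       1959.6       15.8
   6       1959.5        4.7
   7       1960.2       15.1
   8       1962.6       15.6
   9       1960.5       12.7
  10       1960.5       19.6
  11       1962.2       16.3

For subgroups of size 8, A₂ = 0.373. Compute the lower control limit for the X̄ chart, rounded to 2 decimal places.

1955.46

X̄̄ = (1960.4 + 1962.0 + 1963.1 + 1959.5 + 1959.6 + 1959.5 + 1960.2 + 1962.6 + 1960.5 + 1960.5 + 1962.2) / 11 = 21570.1000 / 11 = 1960.9182
R̄ = (28.5 + 10.7 + 7.8 + 14.3 + 15.8 + 4.7 + 15.1 + 15.6 + 12.7 + 19.6 + 16.3) / 11 = 161.1000 / 11 = 14.6455
LCL = X̄̄ − A₂·R̄ = 1960.9182 − 0.373 × 14.6455 = 1955.4554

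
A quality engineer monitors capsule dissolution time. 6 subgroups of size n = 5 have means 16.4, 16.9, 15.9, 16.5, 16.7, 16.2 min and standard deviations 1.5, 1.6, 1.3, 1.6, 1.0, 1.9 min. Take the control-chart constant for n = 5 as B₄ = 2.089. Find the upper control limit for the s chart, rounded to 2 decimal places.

3.10

s̄ = (1.5 + 1.6 + 1.3 + 1.6 + 1.0 + 1.9) / 6 = 1.4833
UCL_s = B₄·s̄ = 2.089 × 1.4833 = 3.0987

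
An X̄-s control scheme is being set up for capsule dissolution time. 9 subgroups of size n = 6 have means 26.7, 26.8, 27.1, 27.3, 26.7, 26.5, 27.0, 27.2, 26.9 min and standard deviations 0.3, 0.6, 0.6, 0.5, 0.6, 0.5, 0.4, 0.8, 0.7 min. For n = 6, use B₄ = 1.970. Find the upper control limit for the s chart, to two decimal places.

1.09

s̄ = (0.3 + 0.6 + 0.6 + 0.5 + 0.6 + 0.5 + 0.4 + 0.8 + 0.7) / 9 = 0.5556
UCL_s = B₄·s̄ = 1.970 × 0.5556 = 1.0944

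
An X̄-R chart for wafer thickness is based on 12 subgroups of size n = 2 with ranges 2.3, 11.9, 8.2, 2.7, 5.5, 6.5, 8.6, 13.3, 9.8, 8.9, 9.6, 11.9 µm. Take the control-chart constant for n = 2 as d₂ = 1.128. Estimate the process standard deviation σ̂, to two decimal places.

R̄ = (2.3 + 11.9 + 8.2 + 2.7 + 5.5 + 6.5 + 8.6 + 13.3 + 9.8 + 8.9 + 9.6 + 11.9) / 12 = 8.2667
σ̂ = R̄ / d₂ = 8.2667 / 1.128 = 7.3286

7.33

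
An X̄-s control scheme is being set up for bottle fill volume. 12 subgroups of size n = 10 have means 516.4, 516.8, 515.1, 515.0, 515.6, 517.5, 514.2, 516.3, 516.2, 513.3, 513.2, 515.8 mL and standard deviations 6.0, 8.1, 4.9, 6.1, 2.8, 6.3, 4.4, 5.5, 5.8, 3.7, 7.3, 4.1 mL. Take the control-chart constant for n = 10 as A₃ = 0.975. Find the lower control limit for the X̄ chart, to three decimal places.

510.169

X̄̄ = (516.4 + 516.8 + 515.1 + 515.0 + 515.6 + 517.5 + 514.2 + 516.3 + 516.2 + 513.3 + 513.2 + 515.8) / 12 = 515.4500
s̄ = (6.0 + 8.1 + 4.9 + 6.1 + 2.8 + 6.3 + 4.4 + 5.5 + 5.8 + 3.7 + 7.3 + 4.1) / 12 = 5.4167
LCL = X̄̄ − A₃·s̄ = 515.4500 − 0.975 × 5.4167 = 510.1687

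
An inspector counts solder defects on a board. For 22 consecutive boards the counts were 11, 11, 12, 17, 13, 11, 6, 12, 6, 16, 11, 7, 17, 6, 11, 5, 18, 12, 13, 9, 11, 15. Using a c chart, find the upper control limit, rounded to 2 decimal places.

c̄ = (11 + 11 + 12 + 17 + 13 + 11 + 6 + 12 + 6 + 16 + 11 + 7 + 17 + 6 + 11 + 5 + 18 + 12 + 13 + 9 + 11 + 15) / 22 = 250 / 22 = 11.3636
UCL = c̄ + 3√c̄ = 11.3636 + 3 × √11.3636 = 11.3636 + 3 × 3.3710 = 21.4766

21.48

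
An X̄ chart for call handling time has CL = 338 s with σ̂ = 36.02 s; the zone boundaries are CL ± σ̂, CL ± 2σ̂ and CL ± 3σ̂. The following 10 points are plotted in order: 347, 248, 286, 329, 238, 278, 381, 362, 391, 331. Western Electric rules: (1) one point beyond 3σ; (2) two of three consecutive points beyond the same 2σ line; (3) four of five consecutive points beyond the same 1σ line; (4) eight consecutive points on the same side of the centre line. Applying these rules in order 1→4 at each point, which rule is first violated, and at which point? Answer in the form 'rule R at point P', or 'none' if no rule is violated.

Zone of each point (C = within 1σ̂, B = 1σ̂–2σ̂, A = 2σ̂–3σ̂, * = beyond 3σ̂; sign = side of CL): 1:+C, 2:-A, 3:-B, 4:-C, 5:-A, 6:-B, 7:+B, 8:+C, 9:+B, 10:-C
Rule 3 (four of five consecutive points beyond the same 1σ limit) is satisfied at point 6.

rule 3 at point 6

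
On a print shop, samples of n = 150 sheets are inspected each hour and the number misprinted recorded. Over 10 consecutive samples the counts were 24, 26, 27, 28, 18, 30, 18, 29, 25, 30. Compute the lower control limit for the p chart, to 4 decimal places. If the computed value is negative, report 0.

p̄ = Σdᵢ / (k·n) = 255 / (10 × 150) = 0.17000
LCL = p̄ − 3·√(p̄(1−p̄)/n) = 0.17000 − 3 × 0.03067 = 0.07799

0.0780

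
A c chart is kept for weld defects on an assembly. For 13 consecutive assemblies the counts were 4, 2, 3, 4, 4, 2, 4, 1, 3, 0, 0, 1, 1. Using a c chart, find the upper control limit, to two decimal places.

c̄ = (4 + 2 + 3 + 4 + 4 + 2 + 4 + 1 + 3 + 0 + 0 + 1 + 1) / 13 = 29 / 13 = 2.2308
UCL = c̄ + 3√c̄ = 2.2308 + 3 × √2.2308 = 2.2308 + 3 × 1.4936 = 6.7115

6.71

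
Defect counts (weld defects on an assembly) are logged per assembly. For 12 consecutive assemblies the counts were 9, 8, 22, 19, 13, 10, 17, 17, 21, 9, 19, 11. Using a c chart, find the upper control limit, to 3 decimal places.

c̄ = (9 + 8 + 22 + 19 + 13 + 10 + 17 + 17 + 21 + 9 + 19 + 11) / 12 = 175 / 12 = 14.5833
UCL = c̄ + 3√c̄ = 14.5833 + 3 × √14.5833 = 14.5833 + 3 × 3.8188 = 26.0398

26.040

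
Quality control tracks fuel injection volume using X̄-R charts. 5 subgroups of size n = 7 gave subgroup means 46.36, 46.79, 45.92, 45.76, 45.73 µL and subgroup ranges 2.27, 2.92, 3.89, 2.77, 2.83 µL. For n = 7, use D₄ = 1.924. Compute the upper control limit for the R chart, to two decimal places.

R̄ = (2.27 + 2.92 + 3.89 + 2.77 + 2.83) / 5 = 14.6800 / 5 = 2.9360
UCL_R = D₄·R̄ = 1.924 × 2.9360 = 5.6489

5.65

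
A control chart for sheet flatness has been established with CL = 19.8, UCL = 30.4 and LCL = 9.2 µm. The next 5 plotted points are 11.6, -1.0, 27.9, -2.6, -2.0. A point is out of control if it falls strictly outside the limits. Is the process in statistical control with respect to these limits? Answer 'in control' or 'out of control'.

Compare each point to [9.2, 30.4]: sample 2 = -1.0 < LCL; sample 4 = -2.6 < LCL; sample 5 = -2.0 < LCL.

out of control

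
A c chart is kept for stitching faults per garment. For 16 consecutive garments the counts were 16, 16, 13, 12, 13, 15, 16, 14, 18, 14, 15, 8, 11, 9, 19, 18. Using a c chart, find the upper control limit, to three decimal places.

c̄ = (16 + 16 + 13 + 12 + 13 + 15 + 16 + 14 + 18 + 14 + 15 + 8 + 11 + 9 + 19 + 18) / 16 = 227 / 16 = 14.1875
UCL = c̄ + 3√c̄ = 14.1875 + 3 × √14.1875 = 14.1875 + 3 × 3.7666 = 25.4874

25.487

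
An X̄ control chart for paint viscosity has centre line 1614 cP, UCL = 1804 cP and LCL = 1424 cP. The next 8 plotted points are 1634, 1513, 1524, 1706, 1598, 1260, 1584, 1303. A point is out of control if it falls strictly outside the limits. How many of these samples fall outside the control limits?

Compare each point to [1424, 1804]: sample 6 = 1260 < LCL; sample 8 = 1303 < LCL.

2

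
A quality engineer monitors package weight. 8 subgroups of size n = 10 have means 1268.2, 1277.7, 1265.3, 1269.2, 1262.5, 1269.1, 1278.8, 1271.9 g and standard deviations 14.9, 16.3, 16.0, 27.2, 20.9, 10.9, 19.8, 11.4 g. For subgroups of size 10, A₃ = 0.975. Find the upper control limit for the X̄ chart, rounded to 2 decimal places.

1287.08

X̄̄ = (1268.2 + 1277.7 + 1265.3 + 1269.2 + 1262.5 + 1269.1 + 1278.8 + 1271.9) / 8 = 1270.3375
s̄ = (14.9 + 16.3 + 16.0 + 27.2 + 20.9 + 10.9 + 19.8 + 11.4) / 8 = 17.1750
UCL = X̄̄ + A₃·s̄ = 1270.3375 + 0.975 × 17.1750 = 1287.0831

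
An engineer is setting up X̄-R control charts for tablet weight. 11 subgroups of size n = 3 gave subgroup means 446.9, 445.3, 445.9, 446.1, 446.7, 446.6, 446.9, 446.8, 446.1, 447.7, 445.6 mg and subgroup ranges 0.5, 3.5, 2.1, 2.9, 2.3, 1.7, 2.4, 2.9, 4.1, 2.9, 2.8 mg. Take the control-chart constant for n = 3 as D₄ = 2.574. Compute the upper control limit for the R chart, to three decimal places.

6.575

R̄ = (0.5 + 3.5 + 2.1 + 2.9 + 2.3 + 1.7 + 2.4 + 2.9 + 4.1 + 2.9 + 2.8) / 11 = 28.1000 / 11 = 2.5545
UCL_R = D₄·R̄ = 2.574 × 2.5545 = 6.5754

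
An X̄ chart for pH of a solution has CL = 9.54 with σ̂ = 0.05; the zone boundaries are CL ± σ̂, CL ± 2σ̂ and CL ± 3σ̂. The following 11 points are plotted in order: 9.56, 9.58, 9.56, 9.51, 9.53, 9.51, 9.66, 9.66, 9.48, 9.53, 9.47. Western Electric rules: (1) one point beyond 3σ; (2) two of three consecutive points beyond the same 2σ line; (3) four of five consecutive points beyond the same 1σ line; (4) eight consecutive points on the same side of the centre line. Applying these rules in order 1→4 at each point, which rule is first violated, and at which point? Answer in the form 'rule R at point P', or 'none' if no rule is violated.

rule 2 at point 8

Zone of each point (C = within 1σ̂, B = 1σ̂–2σ̂, A = 2σ̂–3σ̂, * = beyond 3σ̂; sign = side of CL): 1:+C, 2:+C, 3:+C, 4:-C, 5:-C, 6:-C, 7:+A, 8:+A, 9:-B, 10:-C, 11:-B
Rule 2 (two of three consecutive points beyond the same 2σ limit) is satisfied at point 8.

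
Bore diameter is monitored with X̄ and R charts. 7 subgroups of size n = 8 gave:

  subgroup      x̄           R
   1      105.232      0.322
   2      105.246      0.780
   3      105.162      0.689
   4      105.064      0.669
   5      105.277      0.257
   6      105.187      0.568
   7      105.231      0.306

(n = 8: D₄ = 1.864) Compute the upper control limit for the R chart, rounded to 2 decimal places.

R̄ = (0.322 + 0.780 + 0.689 + 0.669 + 0.257 + 0.568 + 0.306) / 7 = 3.5910 / 7 = 0.5130
UCL_R = D₄·R̄ = 1.864 × 0.5130 = 0.9562

0.96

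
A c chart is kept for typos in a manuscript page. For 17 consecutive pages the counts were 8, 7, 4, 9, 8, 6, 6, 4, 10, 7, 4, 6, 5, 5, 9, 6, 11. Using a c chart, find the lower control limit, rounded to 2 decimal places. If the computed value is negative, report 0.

0.00

c̄ = (8 + 7 + 4 + 9 + 8 + 6 + 6 + 4 + 10 + 7 + 4 + 6 + 5 + 5 + 9 + 6 + 11) / 17 = 115 / 17 = 6.7647
LCL = c̄ − 3√c̄ = 6.7647 − 3 × 2.6009 = -1.0380 → 0 (cannot be negative)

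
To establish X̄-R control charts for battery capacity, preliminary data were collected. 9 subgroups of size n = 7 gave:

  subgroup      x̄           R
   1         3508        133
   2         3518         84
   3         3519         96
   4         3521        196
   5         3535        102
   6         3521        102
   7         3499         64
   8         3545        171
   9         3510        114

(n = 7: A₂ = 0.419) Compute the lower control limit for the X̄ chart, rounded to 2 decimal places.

3470.11

X̄̄ = (3508 + 3518 + 3519 + 3521 + 3535 + 3521 + 3499 + 3545 + 3510) / 9 = 31676.0000 / 9 = 3519.5556
R̄ = (133 + 84 + 96 + 196 + 102 + 102 + 64 + 171 + 114) / 9 = 1062.0000 / 9 = 118.0000
LCL = X̄̄ − A₂·R̄ = 3519.5556 − 0.419 × 118.0000 = 3470.1136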